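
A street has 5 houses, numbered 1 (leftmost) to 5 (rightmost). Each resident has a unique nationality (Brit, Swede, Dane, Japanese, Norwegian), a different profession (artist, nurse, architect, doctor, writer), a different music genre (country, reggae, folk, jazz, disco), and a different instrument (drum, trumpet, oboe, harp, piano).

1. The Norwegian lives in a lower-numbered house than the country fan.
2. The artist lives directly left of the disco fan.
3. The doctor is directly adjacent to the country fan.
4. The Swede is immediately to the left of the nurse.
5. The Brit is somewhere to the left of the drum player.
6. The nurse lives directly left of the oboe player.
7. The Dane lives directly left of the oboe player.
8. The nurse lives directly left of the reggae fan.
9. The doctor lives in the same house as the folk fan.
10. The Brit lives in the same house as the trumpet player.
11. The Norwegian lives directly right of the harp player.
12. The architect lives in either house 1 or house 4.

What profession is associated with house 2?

House 5 nationality: only Japanese fits.
So house 1 gets jazz for music genre.
The architect is narrowed to house 1 or 4; consider each.
Placing it in house 1 leads to a contradiction, so it's in house 4.
House 5 music genre: only folk fits.
Clue 9 places the doctor in house 5.
That leaves Brit as the nationality for house 4.
That leaves disco as the music genre for house 2.
Clue 2 places the artist in house 1.
Clue 3: the country fan is in house 4.
Clue 5: the drum player is in house 5.
Clue 10: the trumpet player is in house 4.
The only nationality still possible for house 1 is Swede.
The only music genre still possible for house 3 is reggae.
The only instrument still possible for house 3 is oboe.
The nurse is in house 2 (clue 4).
By clue 7, the Dane is in house 2.
The only nationality still possible for house 3 is Norwegian.
House 3 profession: only writer fits.
The harp player is in house 2 (clue 11).
The only instrument still possible for house 1 is piano.
So: house 1 = Swede/artist/jazz/piano, house 2 = Dane/nurse/disco/harp, house 3 = Norwegian/writer/reggae/oboe, house 4 = Brit/architect/country/trumpet, house 5 = Japanese/doctor/folk/drum.

nurse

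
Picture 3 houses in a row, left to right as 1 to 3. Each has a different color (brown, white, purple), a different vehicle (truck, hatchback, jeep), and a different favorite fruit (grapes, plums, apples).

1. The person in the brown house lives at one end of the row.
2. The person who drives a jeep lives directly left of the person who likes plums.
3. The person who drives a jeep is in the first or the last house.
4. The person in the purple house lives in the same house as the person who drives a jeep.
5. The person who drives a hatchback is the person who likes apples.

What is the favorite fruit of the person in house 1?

The person who drives a jeep is in house 1 (clue 3).
Clue 4: the person in the purple house is in house 1.
House 2's color must be white (nothing else left).
House 3 color: only brown fits.
By clue 2, the person who likes plums is in house 2.
House 1's favorite fruit must be grapes (nothing else left).
House 3 favorite fruit: only apples fits.
By clue 5, the person who drives a hatchback is in house 3.
That leaves truck as the vehicle for house 2.
So: house 1 = purple/jeep/grapes, house 2 = white/truck/plums, house 3 = brown/hatchback/apples.

grapes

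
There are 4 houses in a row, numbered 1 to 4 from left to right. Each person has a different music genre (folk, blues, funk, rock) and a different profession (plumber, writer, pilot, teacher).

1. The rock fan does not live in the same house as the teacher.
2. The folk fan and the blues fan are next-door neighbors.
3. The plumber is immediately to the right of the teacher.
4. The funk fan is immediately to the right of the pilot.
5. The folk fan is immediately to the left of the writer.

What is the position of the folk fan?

3

The folk fan is narrowed to house 1 or 2 or 3; consider each.
Placing it in house 1 and house 2 leads to a contradiction, so it's in house 3.
From clue 5, the writer must be in house 4.
So house 1 gets rock for music genre.
From clue 3, the plumber must be in house 3.
Clue 3: the teacher is in house 2.
That leaves pilot as the profession for house 1.
From clue 4, the funk fan must be in house 2.
So house 4 gets blues for music genre.
So: house 1 = rock/pilot, house 2 = funk/teacher, house 3 = folk/plumber, house 4 = blues/writer.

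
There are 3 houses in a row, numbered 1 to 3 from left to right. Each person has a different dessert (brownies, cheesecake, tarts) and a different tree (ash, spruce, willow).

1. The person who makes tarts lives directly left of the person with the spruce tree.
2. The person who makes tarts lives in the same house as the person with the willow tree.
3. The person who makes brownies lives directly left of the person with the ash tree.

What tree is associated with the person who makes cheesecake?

House 3 dessert: only cheesecake fits.
The only tree still possible for house 1 is willow.
Clue 2 places the person who makes tarts in house 1.
House 2's dessert must be brownies (nothing else left).
The person with the spruce tree is in house 2 (clue 1).
Clue 3: the person with the ash tree is in house 3.
So: house 1 = tarts/willow, house 2 = brownies/spruce, house 3 = cheesecake/ash.

ash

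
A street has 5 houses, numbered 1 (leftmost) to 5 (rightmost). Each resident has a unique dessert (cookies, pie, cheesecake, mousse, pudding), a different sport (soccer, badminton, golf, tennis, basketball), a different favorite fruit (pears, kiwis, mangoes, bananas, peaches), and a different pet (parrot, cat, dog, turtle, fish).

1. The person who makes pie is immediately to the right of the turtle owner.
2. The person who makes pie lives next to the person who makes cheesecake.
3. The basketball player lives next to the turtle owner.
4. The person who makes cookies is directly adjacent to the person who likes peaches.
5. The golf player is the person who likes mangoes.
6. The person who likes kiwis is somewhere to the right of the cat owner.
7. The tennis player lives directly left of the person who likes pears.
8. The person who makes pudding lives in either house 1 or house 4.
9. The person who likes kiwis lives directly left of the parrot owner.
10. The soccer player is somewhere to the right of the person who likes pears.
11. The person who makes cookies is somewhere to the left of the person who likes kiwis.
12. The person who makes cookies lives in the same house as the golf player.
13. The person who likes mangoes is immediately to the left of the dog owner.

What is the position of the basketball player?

1

House 5 favorite fruit: only bananas fits.
The person who makes pudding is narrowed to house 1 or 4; consider each.
Placing it in house 4 leads to a contradiction, so it's in house 1.
That leaves peaches as the favorite fruit for house 1.
Clue 4: the person who makes cookies is in house 2.
The golf player is in house 2 (clue 12).
Clue 5: the person who likes mangoes is in house 2.
From clue 13, the dog owner must be in house 3.
House 3 favorite fruit: only kiwis fits.
House 4's favorite fruit must be pears (nothing else left).
Clue 2: the person who makes cheesecake is in house 4.
From clue 7, the tennis player must be in house 3.
Clue 9 places the parrot owner in house 4.
The soccer player is in house 5 (clue 10).
House 1's sport must be basketball (nothing else left).
That leaves badminton as the sport for house 4.
That leaves turtle as the pet for house 2.
House 5's pet must be fish (nothing else left).
From clue 1, the person who makes pie must be in house 3.
The only dessert still possible for house 5 is mousse.
That leaves cat as the pet for house 1.
So: house 1 = pudding/basketball/peaches/cat, house 2 = cookies/golf/mangoes/turtle, house 3 = pie/tennis/kiwis/dog, house 4 = cheesecake/badminton/pears/parrot, house 5 = mousse/soccer/bananas/fish.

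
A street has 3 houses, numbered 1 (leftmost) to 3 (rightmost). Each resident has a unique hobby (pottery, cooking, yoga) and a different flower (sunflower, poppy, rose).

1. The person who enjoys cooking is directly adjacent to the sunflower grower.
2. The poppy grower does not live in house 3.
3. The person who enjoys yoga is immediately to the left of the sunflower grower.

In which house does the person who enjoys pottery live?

The person who enjoys yoga is narrowed to house 1 or 2; consider each.
Placing it in house 2 leads to a contradiction, so it's in house 1.
The sunflower grower is in house 2 (clue 3).
The only flower still possible for house 1 is poppy.
House 3's flower must be rose (nothing else left).
The person who enjoys cooking is in house 3 (clue 1).
House 2 hobby: only pottery fits.
So: house 1 = yoga/poppy, house 2 = pottery/sunflower, house 3 = cooking/rose.

2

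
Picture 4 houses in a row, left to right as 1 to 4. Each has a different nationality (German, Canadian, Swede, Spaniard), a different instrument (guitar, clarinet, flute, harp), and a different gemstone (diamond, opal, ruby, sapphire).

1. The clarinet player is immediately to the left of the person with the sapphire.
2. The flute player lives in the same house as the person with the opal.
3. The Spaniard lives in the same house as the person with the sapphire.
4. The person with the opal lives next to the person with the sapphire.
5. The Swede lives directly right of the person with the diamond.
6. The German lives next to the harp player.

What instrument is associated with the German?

flute

The Spaniard is narrowed to house 2 or 3 or 4; consider each.
Placing it in house 2 and house 4 leads to a contradiction, so it's in house 3.
By clue 3, the person with the sapphire is in house 3.
Clue 1: the clarinet player is in house 2.
The Swede is in house 2 (clue 5).
From clue 5, the person with the diamond must be in house 1.
That leaves flute as the instrument for house 4.
Clue 2 places the person with the opal in house 4.
By clue 6, the German is in house 4.
By clue 6, the harp player is in house 3.
So house 1 gets Canadian for nationality.
House 1 instrument: only guitar fits.
House 2's gemstone must be ruby (nothing else left).
So: house 1 = Canadian/guitar/diamond, house 2 = Swede/clarinet/ruby, house 3 = Spaniard/harp/sapphire, house 4 = German/flute/opal.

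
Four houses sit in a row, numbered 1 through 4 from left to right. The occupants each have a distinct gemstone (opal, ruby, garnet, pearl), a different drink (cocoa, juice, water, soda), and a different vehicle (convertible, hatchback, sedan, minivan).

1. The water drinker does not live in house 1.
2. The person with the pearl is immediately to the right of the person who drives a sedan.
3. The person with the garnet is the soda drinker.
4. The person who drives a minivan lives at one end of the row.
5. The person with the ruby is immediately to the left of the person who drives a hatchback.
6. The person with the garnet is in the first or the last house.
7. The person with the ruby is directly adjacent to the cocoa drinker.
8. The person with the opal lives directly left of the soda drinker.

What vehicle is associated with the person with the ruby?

From clue 3, the person with the garnet must be in house 4.
Clue 3 places the soda drinker in house 4.
From clue 8, the person with the opal must be in house 3.
House 1 gemstone: only ruby fits.
So house 2 gets pearl for gemstone.
By clue 2, the person who drives a sedan is in house 1.
By clue 5, the person who drives a hatchback is in house 2.
From clue 7, the cocoa drinker must be in house 2.
House 1 drink: only juice fits.
House 3's drink must be water (nothing else left).
The only vehicle still possible for house 3 is convertible.
House 4's vehicle must be minivan (nothing else left).
So: house 1 = ruby/juice/sedan, house 2 = pearl/cocoa/hatchback, house 3 = opal/water/convertible, house 4 = garnet/soda/minivan.

sedan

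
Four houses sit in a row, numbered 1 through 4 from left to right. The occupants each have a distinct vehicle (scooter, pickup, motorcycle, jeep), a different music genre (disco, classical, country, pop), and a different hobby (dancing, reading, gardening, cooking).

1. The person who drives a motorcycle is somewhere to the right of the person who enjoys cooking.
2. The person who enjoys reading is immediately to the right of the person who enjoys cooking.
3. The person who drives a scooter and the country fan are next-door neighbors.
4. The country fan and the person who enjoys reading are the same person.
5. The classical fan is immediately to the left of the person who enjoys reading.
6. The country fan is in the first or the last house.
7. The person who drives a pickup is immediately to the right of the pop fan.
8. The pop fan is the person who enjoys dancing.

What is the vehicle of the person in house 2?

Clue 6: the country fan is in house 4.
Clue 3: the person who drives a scooter is in house 3.
The person who enjoys reading is in house 4 (clue 4).
Clue 5: the classical fan is in house 3.
The only vehicle still possible for house 1 is jeep.
By clue 2, the person who enjoys cooking is in house 3.
Clue 7 places the person who drives a pickup in house 2.
Clue 7 places the pop fan in house 1.
The person who enjoys dancing is in house 1 (clue 8).
The only vehicle still possible for house 4 is motorcycle.
That leaves disco as the music genre for house 2.
House 2's hobby must be gardening (nothing else left).
So: house 1 = jeep/pop/dancing, house 2 = pickup/disco/gardening, house 3 = scooter/classical/cooking, house 4 = motorcycle/country/reading.

pickup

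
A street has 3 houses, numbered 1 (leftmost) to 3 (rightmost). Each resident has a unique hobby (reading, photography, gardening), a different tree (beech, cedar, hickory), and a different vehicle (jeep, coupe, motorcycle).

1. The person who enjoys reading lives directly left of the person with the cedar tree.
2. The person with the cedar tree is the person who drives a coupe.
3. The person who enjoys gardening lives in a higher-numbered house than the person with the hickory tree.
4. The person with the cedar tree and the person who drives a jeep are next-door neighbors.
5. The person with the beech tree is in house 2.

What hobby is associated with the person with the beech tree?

The person with the beech tree is in house 2 (clue 5).
House 1 tree: only hickory fits.
So house 3 gets cedar for tree.
The person who enjoys reading is in house 2 (clue 1).
From clue 2, the person who drives a coupe must be in house 3.
Clue 4: the person who drives a jeep is in house 2.
House 1's hobby must be photography (nothing else left).
That leaves gardening as the hobby for house 3.
House 1's vehicle must be motorcycle (nothing else left).
So: house 1 = photography/hickory/motorcycle, house 2 = reading/beech/jeep, house 3 = gardening/cedar/coupe.

reading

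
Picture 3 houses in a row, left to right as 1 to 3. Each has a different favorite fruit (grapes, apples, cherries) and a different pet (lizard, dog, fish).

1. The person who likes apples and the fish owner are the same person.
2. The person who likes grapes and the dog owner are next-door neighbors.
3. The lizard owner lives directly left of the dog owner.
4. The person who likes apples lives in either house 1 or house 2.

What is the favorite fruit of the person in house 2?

That leaves dog as the pet for house 3.
By clue 2, the person who likes grapes is in house 2.
The lizard owner is in house 2 (clue 3).
That leaves apples as the favorite fruit for house 1.
That leaves cherries as the favorite fruit for house 3.
House 1's pet must be fish (nothing else left).
So: house 1 = apples/fish, house 2 = grapes/lizard, house 3 = cherries/dog.

grapes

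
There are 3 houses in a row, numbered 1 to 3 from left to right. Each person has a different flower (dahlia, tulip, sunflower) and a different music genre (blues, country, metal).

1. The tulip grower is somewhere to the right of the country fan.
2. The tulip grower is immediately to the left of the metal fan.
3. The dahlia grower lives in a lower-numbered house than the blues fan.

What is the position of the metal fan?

3

By clue 2, the tulip grower is in house 2.
Clue 2: the metal fan is in house 3.
That leaves sunflower as the flower for house 3.
The only music genre still possible for house 1 is country.
That leaves blues as the music genre for house 2.
So house 1 gets dahlia for flower.
So: house 1 = dahlia/country, house 2 = tulip/blues, house 3 = sunflower/metal.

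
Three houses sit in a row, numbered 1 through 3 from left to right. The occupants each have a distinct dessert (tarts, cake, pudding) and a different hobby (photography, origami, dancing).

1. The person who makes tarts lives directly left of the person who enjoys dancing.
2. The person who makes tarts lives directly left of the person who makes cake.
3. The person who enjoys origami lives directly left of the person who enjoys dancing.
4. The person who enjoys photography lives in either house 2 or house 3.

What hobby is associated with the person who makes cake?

dancing

So house 1 gets origami for hobby.
Clue 3: the person who enjoys dancing is in house 2.
House 3 hobby: only photography fits.
The person who makes tarts is in house 1 (clue 1).
From clue 2, the person who makes cake must be in house 2.
The only dessert still possible for house 3 is pudding.
So: house 1 = tarts/origami, house 2 = cake/dancing, house 3 = pudding/photography.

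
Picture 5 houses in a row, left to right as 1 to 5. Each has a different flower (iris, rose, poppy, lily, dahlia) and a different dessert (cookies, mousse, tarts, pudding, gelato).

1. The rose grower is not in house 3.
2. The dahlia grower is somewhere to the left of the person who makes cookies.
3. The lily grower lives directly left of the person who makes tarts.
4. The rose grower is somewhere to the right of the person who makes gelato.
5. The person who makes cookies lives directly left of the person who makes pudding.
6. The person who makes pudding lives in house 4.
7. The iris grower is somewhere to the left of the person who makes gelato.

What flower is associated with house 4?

From clue 6, the person who makes pudding must be in house 4.
House 1's dessert must be mousse (nothing else left).
House 5's dessert must be tarts (nothing else left).
Clue 3: the lily grower is in house 4.
From clue 5, the person who makes cookies must be in house 3.
House 3's flower must be poppy (nothing else left).
That leaves rose as the flower for house 5.
House 2's dessert must be gelato (nothing else left).
Clue 7: the iris grower is in house 1.
House 2 flower: only dahlia fits.
So: house 1 = iris/mousse, house 2 = dahlia/gelato, house 3 = poppy/cookies, house 4 = lily/pudding, house 5 = rose/tarts.

lily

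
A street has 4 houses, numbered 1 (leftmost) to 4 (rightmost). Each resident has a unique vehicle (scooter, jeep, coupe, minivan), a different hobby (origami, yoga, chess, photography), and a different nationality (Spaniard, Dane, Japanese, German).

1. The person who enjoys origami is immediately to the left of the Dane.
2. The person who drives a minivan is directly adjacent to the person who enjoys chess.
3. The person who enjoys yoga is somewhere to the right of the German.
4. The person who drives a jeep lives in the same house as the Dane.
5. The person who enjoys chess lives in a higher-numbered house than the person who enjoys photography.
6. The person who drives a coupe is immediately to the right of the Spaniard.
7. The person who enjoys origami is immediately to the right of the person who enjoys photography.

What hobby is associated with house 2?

House 1's hobby must be photography (nothing else left).
From clue 7, the person who enjoys origami must be in house 2.
Clue 1 places the Dane in house 3.
From clue 4, the person who drives a jeep must be in house 3.
The only vehicle still possible for house 1 is scooter.
House 4 nationality: only Japanese fits.
Clue 2 places the person who enjoys chess in house 3.
Clue 6 places the person who drives a coupe in house 2.
The Spaniard is in house 1 (clue 6).
House 4's vehicle must be minivan (nothing else left).
The only hobby still possible for house 4 is yoga.
That leaves German as the nationality for house 2.
So: house 1 = scooter/photography/Spaniard, house 2 = coupe/origami/German, house 3 = jeep/chess/Dane, house 4 = minivan/yoga/Japanese.

origami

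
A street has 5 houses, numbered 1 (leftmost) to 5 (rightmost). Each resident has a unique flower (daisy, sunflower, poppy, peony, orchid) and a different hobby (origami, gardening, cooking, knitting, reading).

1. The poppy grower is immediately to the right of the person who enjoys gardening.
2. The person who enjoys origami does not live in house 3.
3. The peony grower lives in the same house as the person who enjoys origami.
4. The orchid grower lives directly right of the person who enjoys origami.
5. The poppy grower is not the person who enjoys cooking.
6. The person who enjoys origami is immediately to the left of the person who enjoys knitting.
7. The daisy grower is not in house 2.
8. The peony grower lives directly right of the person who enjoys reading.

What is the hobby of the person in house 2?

The orchid grower is narrowed to house 3 or 5; consider each.
Placing it in house 3 leads to a contradiction, so it's in house 5.
From clue 4, the person who enjoys origami must be in house 4.
Clue 6: the person who enjoys knitting is in house 5.
By clue 3, the peony grower is in house 4.
Clue 8: the person who enjoys reading is in house 3.
The daisy grower is narrowed to house 1 or 3; consider each.
Placing it in house 3 leads to a contradiction, so it's in house 1.
The poppy grower is narrowed to house 2 or 3; consider each.
Placing it in house 2 leads to a contradiction, so it's in house 3.
From clue 1, the person who enjoys gardening must be in house 2.
So house 2 gets sunflower for flower.
House 1 hobby: only cooking fits.
So: house 1 = daisy/cooking, house 2 = sunflower/gardening, house 3 = poppy/reading, house 4 = peony/origami, house 5 = orchid/knitting.

gardening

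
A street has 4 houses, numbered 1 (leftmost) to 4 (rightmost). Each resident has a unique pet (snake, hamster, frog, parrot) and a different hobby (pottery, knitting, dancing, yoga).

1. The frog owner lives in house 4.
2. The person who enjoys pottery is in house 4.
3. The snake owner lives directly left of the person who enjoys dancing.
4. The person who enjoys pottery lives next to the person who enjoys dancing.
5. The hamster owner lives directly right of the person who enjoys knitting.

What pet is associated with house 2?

snake

Clue 1: the frog owner is in house 4.
Clue 2: the person who enjoys pottery is in house 4.
The person who enjoys dancing is in house 3 (clue 4).
From clue 3, the snake owner must be in house 2.
That leaves parrot as the pet for house 1.
The only pet still possible for house 3 is hamster.
By clue 5, the person who enjoys knitting is in house 2.
So house 1 gets yoga for hobby.
So: house 1 = parrot/yoga, house 2 = snake/knitting, house 3 = hamster/dancing, house 4 = frog/pottery.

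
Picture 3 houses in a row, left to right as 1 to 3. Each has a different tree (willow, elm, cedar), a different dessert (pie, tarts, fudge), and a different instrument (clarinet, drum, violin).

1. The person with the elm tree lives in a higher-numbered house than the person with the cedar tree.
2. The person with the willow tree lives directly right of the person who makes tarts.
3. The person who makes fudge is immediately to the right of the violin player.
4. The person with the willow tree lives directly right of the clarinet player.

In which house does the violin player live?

House 1 tree: only cedar fits.
The only instrument still possible for house 3 is drum.
The person with the elm tree is narrowed to house 2 or 3; consider each.
Placing it in house 2 leads to a contradiction, so it's in house 3.
House 2 tree: only willow fits.
From clue 2, the person who makes tarts must be in house 1.
The clarinet player is in house 1 (clue 4).
So house 2 gets violin for instrument.
By clue 3, the person who makes fudge is in house 3.
House 2's dessert must be pie (nothing else left).
So: house 1 = cedar/tarts/clarinet, house 2 = willow/pie/violin, house 3 = elm/fudge/drum.

2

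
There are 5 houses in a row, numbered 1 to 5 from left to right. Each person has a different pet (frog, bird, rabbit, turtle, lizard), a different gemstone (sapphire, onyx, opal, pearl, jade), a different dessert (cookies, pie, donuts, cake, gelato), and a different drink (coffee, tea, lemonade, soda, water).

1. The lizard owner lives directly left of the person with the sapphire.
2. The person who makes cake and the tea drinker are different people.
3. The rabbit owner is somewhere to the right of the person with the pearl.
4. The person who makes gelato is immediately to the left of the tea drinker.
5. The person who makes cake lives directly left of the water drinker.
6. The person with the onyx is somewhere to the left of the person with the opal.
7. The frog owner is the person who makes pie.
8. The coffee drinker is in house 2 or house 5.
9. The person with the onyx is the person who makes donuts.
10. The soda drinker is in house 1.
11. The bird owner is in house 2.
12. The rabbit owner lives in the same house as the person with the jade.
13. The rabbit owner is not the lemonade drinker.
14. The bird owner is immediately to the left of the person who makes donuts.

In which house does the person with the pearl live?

1

Clue 10: the soda drinker is in house 1.
The bird owner is in house 2 (clue 11).
By clue 14, the person who makes donuts is in house 3.
From clue 9, the person with the onyx must be in house 3.
House 1's gemstone must be pearl (nothing else left).
That leaves lemonade as the drink for house 4.
By clue 13, the rabbit owner is in house 5.
That leaves sapphire as the gemstone for house 2.
From clue 1, the lizard owner must be in house 1.
By clue 12, the person with the jade is in house 5.
The only pet still possible for house 3 is turtle.
The only pet still possible for house 4 is frog.
The only gemstone still possible for house 4 is opal.
The only dessert still possible for house 5 is cookies.
The person who makes pie is in house 4 (clue 7).
The only drink still possible for house 5 is coffee.
The person who makes cake is narrowed to house 1 or 2; consider each.
Placing it in house 2 leads to a contradiction, so it's in house 1.
Clue 5 places the water drinker in house 2.
House 2's dessert must be gelato (nothing else left).
That leaves tea as the drink for house 3.
So: house 1 = lizard/pearl/cake/soda, house 2 = bird/sapphire/gelato/water, house 3 = turtle/onyx/donuts/tea, house 4 = frog/opal/pie/lemonade, house 5 = rabbit/jade/cookies/coffee.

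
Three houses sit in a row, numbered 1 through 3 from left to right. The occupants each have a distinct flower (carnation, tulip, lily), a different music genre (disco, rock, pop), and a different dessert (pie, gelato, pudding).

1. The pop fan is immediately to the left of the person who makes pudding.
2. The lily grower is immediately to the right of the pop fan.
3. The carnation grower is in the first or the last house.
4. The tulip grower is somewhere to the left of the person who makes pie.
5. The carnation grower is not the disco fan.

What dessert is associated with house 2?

pudding

That leaves gelato as the dessert for house 1.
The carnation grower is narrowed to house 1 or 3; consider each.
Placing it in house 1 leads to a contradiction, so it's in house 3.
House 1 flower: only tulip fits.
The only flower still possible for house 2 is lily.
House 3 music genre: only rock fits.
Clue 2: the pop fan is in house 1.
House 2's music genre must be disco (nothing else left).
The person who makes pudding is in house 2 (clue 1).
So house 3 gets pie for dessert.
So: house 1 = tulip/pop/gelato, house 2 = lily/disco/pudding, house 3 = carnation/rock/pie.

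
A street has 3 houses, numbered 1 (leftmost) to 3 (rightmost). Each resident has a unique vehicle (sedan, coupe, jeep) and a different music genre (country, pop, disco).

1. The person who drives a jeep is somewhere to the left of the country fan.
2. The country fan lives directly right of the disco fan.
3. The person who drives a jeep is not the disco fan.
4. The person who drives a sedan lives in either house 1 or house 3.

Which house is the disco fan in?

The person who drives a jeep is narrowed to house 1 or 2; consider each.
Placing it in house 2 leads to a contradiction, so it's in house 1.
The disco fan is in house 2 (clue 3).
The only vehicle still possible for house 2 is coupe.
The only vehicle still possible for house 3 is sedan.
House 1 music genre: only pop fits.
So house 3 gets country for music genre.
So: house 1 = jeep/pop, house 2 = coupe/disco, house 3 = sedan/country.

2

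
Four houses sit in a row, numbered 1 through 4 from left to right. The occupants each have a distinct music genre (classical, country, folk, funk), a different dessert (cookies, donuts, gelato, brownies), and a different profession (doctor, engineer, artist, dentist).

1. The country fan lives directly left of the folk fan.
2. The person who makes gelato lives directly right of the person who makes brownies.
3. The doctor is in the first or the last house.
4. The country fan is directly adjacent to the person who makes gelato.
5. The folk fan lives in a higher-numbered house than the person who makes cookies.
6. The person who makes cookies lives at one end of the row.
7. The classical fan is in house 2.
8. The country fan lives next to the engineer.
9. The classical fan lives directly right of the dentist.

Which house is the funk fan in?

1

Clue 6 places the person who makes cookies in house 1.
Clue 7: the classical fan is in house 2.
The dentist is in house 1 (clue 9).
By clue 1, the country fan is in house 3.
From clue 1, the folk fan must be in house 4.
By clue 4, the person who makes gelato is in house 4.
The only music genre still possible for house 1 is funk.
House 2's profession must be engineer (nothing else left).
That leaves artist as the profession for house 3.
House 4 profession: only doctor fits.
By clue 2, the person who makes brownies is in house 3.
House 2 dessert: only donuts fits.
So: house 1 = funk/cookies/dentist, house 2 = classical/donuts/engineer, house 3 = country/brownies/artist, house 4 = folk/gelato/doctor.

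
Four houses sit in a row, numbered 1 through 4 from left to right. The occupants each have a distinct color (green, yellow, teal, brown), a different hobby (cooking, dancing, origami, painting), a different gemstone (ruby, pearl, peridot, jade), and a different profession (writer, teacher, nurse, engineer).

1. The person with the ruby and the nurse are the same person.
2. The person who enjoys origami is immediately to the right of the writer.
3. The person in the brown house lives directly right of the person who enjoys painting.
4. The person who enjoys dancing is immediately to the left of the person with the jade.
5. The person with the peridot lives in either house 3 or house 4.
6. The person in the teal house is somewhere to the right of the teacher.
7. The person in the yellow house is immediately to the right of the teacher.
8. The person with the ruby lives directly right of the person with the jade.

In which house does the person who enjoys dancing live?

1

So house 1 gets green for color.
So house 1 gets pearl for gemstone.
The only gemstone still possible for house 2 is jade.
By clue 4, the person who enjoys dancing is in house 1.
From clue 8, the person with the ruby must be in house 3.
House 4's gemstone must be peridot (nothing else left).
The nurse is in house 3 (clue 1).
House 4 profession: only engineer fits.
That leaves cooking as the hobby for house 4.
The person in the brown house is narrowed to house 3 or 4; consider each.
Placing it in house 4 leads to a contradiction, so it's in house 3.
From clue 3, the person who enjoys painting must be in house 2.
That leaves teal as the color for house 4.
So house 3 gets origami for hobby.
Clue 2: the writer is in house 2.
From clue 7, the teacher must be in house 1.
So house 2 gets yellow for color.
So: house 1 = green/dancing/pearl/teacher, house 2 = yellow/painting/jade/writer, house 3 = brown/origami/ruby/nurse, house 4 = teal/cooking/peridot/engineer.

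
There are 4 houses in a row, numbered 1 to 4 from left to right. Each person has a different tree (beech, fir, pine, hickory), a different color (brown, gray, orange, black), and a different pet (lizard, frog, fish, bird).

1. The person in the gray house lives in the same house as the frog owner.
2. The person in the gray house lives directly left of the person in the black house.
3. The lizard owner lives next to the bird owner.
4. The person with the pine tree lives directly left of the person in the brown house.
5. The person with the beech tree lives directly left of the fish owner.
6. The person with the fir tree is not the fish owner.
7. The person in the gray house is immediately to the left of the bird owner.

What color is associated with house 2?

black

The person with the beech tree is narrowed to house 1 or 2 or 3; consider each.
Placing it in house 1 and house 2 leads to a contradiction, so it's in house 3.
By clue 5, the fish owner is in house 4.
House 4 tree: only hickory fits.
The only color still possible for house 4 is orange.
The only color still possible for house 1 is gray.
Clue 1: the frog owner is in house 1.
From clue 2, the person in the black house must be in house 2.
From clue 7, the bird owner must be in house 2.
House 3's color must be brown (nothing else left).
House 3 pet: only lizard fits.
The person with the pine tree is in house 2 (clue 4).
So house 1 gets fir for tree.
So: house 1 = fir/gray/frog, house 2 = pine/black/bird, house 3 = beech/brown/lizard, house 4 = hickory/orange/fish.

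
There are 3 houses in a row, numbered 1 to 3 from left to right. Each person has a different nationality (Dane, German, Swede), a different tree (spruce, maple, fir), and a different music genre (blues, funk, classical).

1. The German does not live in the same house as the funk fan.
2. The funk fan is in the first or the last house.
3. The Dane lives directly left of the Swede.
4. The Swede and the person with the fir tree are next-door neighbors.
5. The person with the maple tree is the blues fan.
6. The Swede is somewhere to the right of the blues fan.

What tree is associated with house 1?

The Dane is narrowed to house 1 or 2; consider each.
Placing it in house 1 leads to a contradiction, so it's in house 2.
From clue 3, the Swede must be in house 3.
From clue 4, the person with the fir tree must be in house 2.
House 1 nationality: only German fits.
House 3 tree: only spruce fits.
Clue 1: the funk fan is in house 3.
Clue 5: the blues fan is in house 1.
House 1 tree: only maple fits.
That leaves classical as the music genre for house 2.
So: house 1 = German/maple/blues, house 2 = Dane/fir/classical, house 3 = Swede/spruce/funk.

maple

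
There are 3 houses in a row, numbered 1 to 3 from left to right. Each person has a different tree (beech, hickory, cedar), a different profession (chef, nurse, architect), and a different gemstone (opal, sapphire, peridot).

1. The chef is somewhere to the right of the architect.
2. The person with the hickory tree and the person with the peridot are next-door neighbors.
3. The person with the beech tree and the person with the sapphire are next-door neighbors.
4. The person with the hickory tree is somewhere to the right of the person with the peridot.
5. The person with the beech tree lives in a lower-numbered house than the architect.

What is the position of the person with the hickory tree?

2

From clue 5, the person with the beech tree must be in house 1.
Clue 5: the architect is in house 2.
The only profession still possible for house 1 is nurse.
So house 3 gets chef for profession.
Clue 3 places the person with the sapphire in house 2.
So house 1 gets peridot for gemstone.
That leaves opal as the gemstone for house 3.
Clue 2: the person with the hickory tree is in house 2.
House 3's tree must be cedar (nothing else left).
So: house 1 = beech/nurse/peridot, house 2 = hickory/architect/sapphire, house 3 = cedar/chef/opal.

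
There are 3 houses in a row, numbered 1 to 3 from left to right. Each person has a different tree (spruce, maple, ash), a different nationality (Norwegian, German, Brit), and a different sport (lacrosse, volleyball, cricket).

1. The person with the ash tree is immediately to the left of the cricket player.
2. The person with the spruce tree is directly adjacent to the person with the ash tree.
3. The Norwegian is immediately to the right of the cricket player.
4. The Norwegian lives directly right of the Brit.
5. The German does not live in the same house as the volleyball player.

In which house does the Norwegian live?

3

By clue 3, the Norwegian is in house 3.
By clue 3, the cricket player is in house 2.
From clue 4, the Brit must be in house 2.
That leaves German as the nationality for house 1.
By clue 1, the person with the ash tree is in house 1.
The person with the spruce tree is in house 2 (clue 2).
Clue 5 places the volleyball player in house 3.
House 3's tree must be maple (nothing else left).
House 1 sport: only lacrosse fits.
So: house 1 = ash/German/lacrosse, house 2 = spruce/Brit/cricket, house 3 = maple/Norwegian/volleyball.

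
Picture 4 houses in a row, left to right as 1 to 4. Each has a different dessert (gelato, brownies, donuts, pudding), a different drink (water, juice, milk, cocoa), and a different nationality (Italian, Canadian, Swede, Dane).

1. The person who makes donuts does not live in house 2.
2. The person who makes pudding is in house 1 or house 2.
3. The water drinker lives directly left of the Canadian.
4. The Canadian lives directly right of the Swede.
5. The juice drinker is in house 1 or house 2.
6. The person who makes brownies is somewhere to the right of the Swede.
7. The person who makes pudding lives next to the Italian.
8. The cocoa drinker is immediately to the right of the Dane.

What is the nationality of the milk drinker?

The only nationality still possible for house 4 is Canadian.
Clue 3 places the water drinker in house 3.
By clue 4, the Swede is in house 3.
The person who makes brownies is in house 4 (clue 6).
Clue 8: the cocoa drinker is in house 2.
By clue 8, the Dane is in house 1.
That leaves milk as the drink for house 4.
House 2 nationality: only Italian fits.
Clue 7: the person who makes pudding is in house 1.
House 2's dessert must be gelato (nothing else left).
House 3's dessert must be donuts (nothing else left).
House 1 drink: only juice fits.
So: house 1 = pudding/juice/Dane, house 2 = gelato/cocoa/Italian, house 3 = donuts/water/Swede, house 4 = brownies/milk/Canadian.

Canadian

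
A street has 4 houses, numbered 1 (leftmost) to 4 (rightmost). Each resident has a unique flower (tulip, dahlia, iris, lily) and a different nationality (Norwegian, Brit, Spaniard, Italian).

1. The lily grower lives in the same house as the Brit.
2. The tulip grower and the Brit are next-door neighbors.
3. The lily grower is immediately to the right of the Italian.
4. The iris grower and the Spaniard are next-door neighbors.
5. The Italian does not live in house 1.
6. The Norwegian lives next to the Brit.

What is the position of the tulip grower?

4

So house 1 gets Spaniard for nationality.
Clue 4: the iris grower is in house 2.
So house 1 gets dahlia for flower.
The lily grower is narrowed to house 3 or 4; consider each.
Placing it in house 4 leads to a contradiction, so it's in house 3.
From clue 1, the Brit must be in house 3.
The tulip grower is in house 4 (clue 2).
Clue 3 places the Italian in house 2.
House 4 nationality: only Norwegian fits.
So: house 1 = dahlia/Spaniard, house 2 = iris/Italian, house 3 = lily/Brit, house 4 = tulip/Norwegian.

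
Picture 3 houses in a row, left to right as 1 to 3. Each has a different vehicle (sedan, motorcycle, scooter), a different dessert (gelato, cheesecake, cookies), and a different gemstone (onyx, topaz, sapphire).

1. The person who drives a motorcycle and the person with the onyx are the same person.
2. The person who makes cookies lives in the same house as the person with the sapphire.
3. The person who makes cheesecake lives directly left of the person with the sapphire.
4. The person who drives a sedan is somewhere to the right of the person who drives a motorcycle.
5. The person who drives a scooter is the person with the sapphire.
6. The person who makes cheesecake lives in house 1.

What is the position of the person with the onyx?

1

Clue 6: the person who makes cheesecake is in house 1.
House 1's vehicle must be motorcycle (nothing else left).
The person with the onyx is in house 1 (clue 1).
From clue 3, the person with the sapphire must be in house 2.
Clue 5 places the person who drives a scooter in house 2.
House 3 vehicle: only sedan fits.
The only gemstone still possible for house 3 is topaz.
Clue 2 places the person who makes cookies in house 2.
The only dessert still possible for house 3 is gelato.
So: house 1 = motorcycle/cheesecake/onyx, house 2 = scooter/cookies/sapphire, house 3 = sedan/gelato/topaz.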